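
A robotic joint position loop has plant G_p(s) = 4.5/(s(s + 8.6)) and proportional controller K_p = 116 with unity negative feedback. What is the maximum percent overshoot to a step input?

The closed-loop denominator s² + 8.6s + 522 gives ω_n = √522 = 22.85 and ζ = 8.6/(2ω_n) = 0.1882.
%OS = 100·exp(−πζ/√(1−ζ²)) = 100·exp(−π·0.1882/√0.9646) = 54.8%.

54.8%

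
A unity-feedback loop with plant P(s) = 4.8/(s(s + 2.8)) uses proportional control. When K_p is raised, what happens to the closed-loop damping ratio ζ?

decrease

ζ = 2.8/(2√(4.8K_p)); increasing K_p raises the denominator, so ζ falls.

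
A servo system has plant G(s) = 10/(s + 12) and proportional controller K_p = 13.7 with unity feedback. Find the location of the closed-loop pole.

s = -149

Closed-loop transfer function: T(s) = K_p·G(s)/(1 + K_p·G(s)) = 137/(s + 12 + 137) = 137/(s + 149).
The closed-loop pole is at s = −149.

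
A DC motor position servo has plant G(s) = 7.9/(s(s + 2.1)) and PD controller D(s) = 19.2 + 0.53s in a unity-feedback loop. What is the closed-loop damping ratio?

ζ = 0.255

Forward path: (19.2 + 0.53s)·7.9/(s(s+2.1)). The closed-loop characteristic equation is s² + (2.1 + 7.9·0.53)s + 7.9·19.2 = 0.
That is s² + 6.287s + 151.7 = 0, so ω_n = 12.32 rad/s and ζ = 6.287/(2·12.32) = 0.2552.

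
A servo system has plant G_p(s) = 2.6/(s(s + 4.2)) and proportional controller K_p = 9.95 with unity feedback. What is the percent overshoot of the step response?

Closed-loop characteristic equation: s² + 4.2s + 25.87 = 0, so ω_n = 5.086 rad/s and ζ = 4.2/(2·5.086) = 0.4129.
%OS = 100·exp(−πζ/√(1−ζ²)) = 100·exp(−π·0.4129/√0.8295) = 24.1%.

24.1%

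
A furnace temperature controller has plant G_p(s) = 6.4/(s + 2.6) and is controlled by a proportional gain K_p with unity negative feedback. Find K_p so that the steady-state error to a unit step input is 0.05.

K_p = 7.72

The loop is type 0, so e_ss(step) = 1/(1 + K_pos) with K_pos = K_p·G_p(0).
G_p(0) = 2.462. Require 1/(1 + K_p·2.462) = 0.05, so 1 + 2.462·K_p = 20.
K_p = (20 − 1)/2.462 = 7.72.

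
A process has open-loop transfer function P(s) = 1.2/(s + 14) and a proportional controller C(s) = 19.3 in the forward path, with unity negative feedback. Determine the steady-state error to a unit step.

0.377

The loop is type 0. Static position error constant K_pos = C(0)·P(0) = 19.3·0.08571 = 1.654.
Steady-state error to a unit step: e_ss = 1/(1+K_pos) = 1/2.654 = 0.377.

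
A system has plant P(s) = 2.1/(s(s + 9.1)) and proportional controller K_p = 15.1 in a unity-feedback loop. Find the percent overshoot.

From 1 + K_pP(s) = 0: s² + 9.1s + 31.71 = 0 ⇒ ω_n = 5.631, ζ = 0.808.
%OS = 100·exp(−πζ/√(1−ζ²)) = 100·exp(−π·0.808/√0.3471) = 1.35%.

1.35%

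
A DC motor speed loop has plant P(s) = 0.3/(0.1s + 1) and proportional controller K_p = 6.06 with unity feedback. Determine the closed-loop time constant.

Closed loop: T(s) = K_p·P/(1+K_p·P) = 1.818/(0.1s + 1 + 1.818), with pole at s = −(1 + 1.818)/0.1 = −28.18.
Closed-loop time constant τ = 1/28.18 = 0.0355 s.

τ = 0.0355 s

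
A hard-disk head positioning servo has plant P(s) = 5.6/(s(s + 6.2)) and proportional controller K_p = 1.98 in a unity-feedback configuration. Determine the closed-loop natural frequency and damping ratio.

ω_n = 3.33 rad/s, ζ = 0.931

With unity feedback the closed-loop characteristic equation is s² + 6.2s + 1.98·5.6 = s² + 6.2s + 11.09 = 0.
So ω_n² = 11.09 ⇒ ω_n = 3.33 rad/s, and ζ = 6.2/(2ω_n) = 0.931.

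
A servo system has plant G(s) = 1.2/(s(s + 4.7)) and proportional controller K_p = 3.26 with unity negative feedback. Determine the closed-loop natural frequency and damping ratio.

With unity feedback the closed-loop characteristic equation is s² + 4.7s + 3.26·1.2 = s² + 4.7s + 3.912 = 0.
So ω_n² = 3.912 ⇒ ω_n = 1.978 rad/s, and ζ = 4.7/(2ω_n) = 1.19.

ω_n = 1.98 rad/s, ζ = 1.19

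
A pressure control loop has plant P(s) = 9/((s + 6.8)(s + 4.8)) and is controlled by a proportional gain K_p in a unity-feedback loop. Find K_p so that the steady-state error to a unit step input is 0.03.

K_p = 117

The loop is type 0, so e_ss(step) = 1/(1 + K_pos) with K_pos = K_p·P(0).
P(0) = 0.2757. Require 1/(1 + K_p·0.2757) = 0.03, so 1 + 0.2757·K_p = 33.33.
K_p = (33.33 − 1)/0.2757 = 117.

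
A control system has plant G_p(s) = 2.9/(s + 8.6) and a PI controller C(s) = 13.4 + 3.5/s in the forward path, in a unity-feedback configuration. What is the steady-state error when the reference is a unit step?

0

The open loop C(s)G_p(s) has a pole at the origin (type 1), so the static position error constant is infinite and e_ss = 1/(1+∞) = 0.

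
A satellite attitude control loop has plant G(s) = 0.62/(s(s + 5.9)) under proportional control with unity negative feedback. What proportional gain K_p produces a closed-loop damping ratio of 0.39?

K_p = 92.3

Closed-loop characteristic equation: s² + 5.9s + K_p·0.62 = 0.
So ω_n = √(0.62K_p) and 2ζω_n = 5.9, giving ζ = 5.9/(2√(0.62K_p)).
Setting ζ = 0.39: √(0.62K_p) = 5.9/(2·0.39) = 7.564, so K_p = 57.22/0.62 = 92.3.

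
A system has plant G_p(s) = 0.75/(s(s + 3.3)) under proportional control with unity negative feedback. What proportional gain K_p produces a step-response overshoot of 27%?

K_p = 24.5

From %OS = 100·exp(−πζ/√(1−ζ²)) = 27%, ζ = −ln(0.27)/√(π²+ln²(0.27)) = 0.3847.
Characteristic equation s² + 3.3s + 0.75K_p = 0 gives ζ = 3.3/(2√(0.75K_p)).
Setting ζ = 0.3847: √(0.75K_p) = 3.3/(2·0.3847) = 4.289, so K_p = 18.4/0.75 = 24.5.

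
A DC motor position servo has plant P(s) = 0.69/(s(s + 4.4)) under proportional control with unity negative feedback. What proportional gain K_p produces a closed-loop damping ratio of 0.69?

K_p = 14.7

Closed-loop characteristic equation: s² + 4.4s + K_p·0.69 = 0.
So ω_n = √(0.69K_p) and 2ζω_n = 4.4, giving ζ = 4.4/(2√(0.69K_p)).
Setting ζ = 0.69: √(0.69K_p) = 4.4/(2·0.69) = 3.188, so K_p = 10.17/0.69 = 14.7.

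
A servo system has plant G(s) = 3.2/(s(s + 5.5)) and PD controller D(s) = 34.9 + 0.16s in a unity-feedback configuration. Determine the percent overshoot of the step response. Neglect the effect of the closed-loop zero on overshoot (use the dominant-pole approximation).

39.4%

Forward path: (34.9 + 0.16s)·3.2/(s(s+5.5)). The closed-loop characteristic equation is s² + (5.5 + 3.2·0.16)s + 3.2·34.9 = 0.
That is s² + 6.012s + 111.7 = 0, so ω_n = 10.57 rad/s and ζ = 6.012/(2·10.57) = 0.2844.
%OS = 100·exp(−πζ/√(1−ζ²)) = 39.4%.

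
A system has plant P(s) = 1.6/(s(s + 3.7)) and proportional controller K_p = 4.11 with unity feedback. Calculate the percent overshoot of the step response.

3.79%

Closed-loop characteristic equation: s² + 3.7s + 6.576 = 0, so ω_n = 2.564 rad/s and ζ = 3.7/(2·2.564) = 0.7214.
%OS = 100·exp(−πζ/√(1−ζ²)) = 100·exp(−π·0.7214/√0.4795) = 3.79%.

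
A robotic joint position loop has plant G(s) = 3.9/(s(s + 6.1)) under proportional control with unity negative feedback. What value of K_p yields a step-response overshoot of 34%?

K_p = 22.6

From %OS = 100·exp(−πζ/√(1−ζ²)) = 34%, ζ = −ln(0.34)/√(π²+ln²(0.34)) = 0.3248.
Characteristic equation s² + 6.1s + 3.9K_p = 0 gives ζ = 6.1/(2√(3.9K_p)).
Setting ζ = 0.3248: √(3.9K_p) = 6.1/(2·0.3248) = 9.391, so K_p = 88.19/3.9 = 22.6.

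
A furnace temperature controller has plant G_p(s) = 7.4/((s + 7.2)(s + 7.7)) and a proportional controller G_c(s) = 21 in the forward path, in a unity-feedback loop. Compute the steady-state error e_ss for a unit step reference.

0.263

The loop is type 0. Static position error constant K_pos = G_c(0)·G_p(0) = 21·0.1335 = 2.803.
Steady-state error to a unit step: e_ss = 1/(1+K_pos) = 1/3.803 = 0.263.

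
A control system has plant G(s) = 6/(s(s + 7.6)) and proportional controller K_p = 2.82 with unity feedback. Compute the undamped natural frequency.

ω_n = 4.11 rad/s

The closed-loop denominator is s(s+7.6) + 2.82·6 = s² + 7.6s + 16.92.
So ω_n² = 16.92 ⇒ ω_n = 4.113 rad/s, and ζ = 7.6/(2ω_n) = 0.924.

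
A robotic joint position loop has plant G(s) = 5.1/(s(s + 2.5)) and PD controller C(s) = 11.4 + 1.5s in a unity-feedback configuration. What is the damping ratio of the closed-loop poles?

ζ = 0.666

Forward path: (11.4 + 1.5s)·5.1/(s(s+2.5)). The closed-loop characteristic equation is s² + (2.5 + 5.1·1.5)s + 5.1·11.4 = 0.
That is s² + 10.15s + 58.14 = 0, so ω_n = 7.625 rad/s and ζ = 10.15/(2·7.625) = 0.6656.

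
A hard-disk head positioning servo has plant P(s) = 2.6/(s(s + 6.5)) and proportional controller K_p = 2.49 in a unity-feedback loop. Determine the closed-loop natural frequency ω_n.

With unity feedback the closed-loop characteristic equation is s² + 6.5s + 2.49·2.6 = s² + 6.5s + 6.474 = 0.
Matching s² + 2ζω_n s + ω_n²: ω_n = √6.474 = 2.544 rad/s and 2ζω_n = 6.5, so ζ = 6.5/(2·2.544) = 1.28.

ω_n = 2.54 rad/s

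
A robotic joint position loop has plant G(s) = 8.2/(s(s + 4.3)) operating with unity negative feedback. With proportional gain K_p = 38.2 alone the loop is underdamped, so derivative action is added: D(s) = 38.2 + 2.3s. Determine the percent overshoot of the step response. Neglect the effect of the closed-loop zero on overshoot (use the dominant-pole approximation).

6.6%

Forward path: (38.2 + 2.3s)·8.2/(s(s+4.3)). The closed-loop characteristic equation is s² + (4.3 + 8.2·2.3)s + 8.2·38.2 = 0.
That is s² + 23.16s + 313.2 = 0, so ω_n = 17.7 rad/s and ζ = 23.16/(2·17.7) = 0.6543.
%OS = 100·exp(−πζ/√(1−ζ²)) = 6.6%.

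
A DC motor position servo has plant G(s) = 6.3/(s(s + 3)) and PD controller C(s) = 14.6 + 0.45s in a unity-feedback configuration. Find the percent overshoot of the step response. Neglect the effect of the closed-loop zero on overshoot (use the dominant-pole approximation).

Forward path: (14.6 + 0.45s)·6.3/(s(s+3)). The closed-loop characteristic equation is s² + (3 + 6.3·0.45)s + 6.3·14.6 = 0.
That is s² + 5.835s + 91.98 = 0, so ω_n = 9.591 rad/s and ζ = 5.835/(2·9.591) = 0.3042.
%OS = 100·exp(−πζ/√(1−ζ²)) = 36.7%.

36.7%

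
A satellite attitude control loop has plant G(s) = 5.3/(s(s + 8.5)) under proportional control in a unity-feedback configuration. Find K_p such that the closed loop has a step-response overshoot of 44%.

From %OS = 100·exp(−πζ/√(1−ζ²)) = 44%, ζ = −ln(0.44)/√(π²+ln²(0.44)) = 0.2528.
Characteristic equation s² + 8.5s + 5.3K_p = 0 gives ζ = 8.5/(2√(5.3K_p)).
Setting ζ = 0.2528: √(5.3K_p) = 8.5/(2·0.2528) = 16.81, so K_p = 282.6/5.3 = 53.3.

K_p = 53.3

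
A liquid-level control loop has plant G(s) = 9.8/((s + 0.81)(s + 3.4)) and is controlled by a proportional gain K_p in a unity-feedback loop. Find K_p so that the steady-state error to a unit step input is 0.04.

For a type-0 loop with proportional control, e_ss = 1/(1 + K_p·G(0)).
G(0) = 3.558. Require 1/(1 + K_p·3.558) = 0.04, so 1 + 3.558·K_p = 25.
K_p = (25 − 1)/3.558 = 6.74.

K_p = 6.74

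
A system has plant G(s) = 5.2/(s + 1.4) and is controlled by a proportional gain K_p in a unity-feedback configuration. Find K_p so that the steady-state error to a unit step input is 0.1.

K_p = 2.42

The loop is type 0, so e_ss(step) = 1/(1 + K_pos) with K_pos = K_p·G(0).
G(0) = 3.714. Require 1/(1 + K_p·3.714) = 0.1, so 1 + 3.714·K_p = 10.
K_p = (10 − 1)/3.714 = 2.42.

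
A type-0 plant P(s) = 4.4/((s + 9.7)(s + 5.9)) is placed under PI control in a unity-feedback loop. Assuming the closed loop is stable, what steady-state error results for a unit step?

The PI controller's integrator makes the forward path type 1, so e_ss to a step is zero.

0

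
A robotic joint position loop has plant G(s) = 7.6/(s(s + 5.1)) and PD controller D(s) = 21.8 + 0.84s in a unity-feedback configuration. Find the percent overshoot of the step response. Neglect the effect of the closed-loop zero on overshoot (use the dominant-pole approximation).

Forward path: (21.8 + 0.84s)·7.6/(s(s+5.1)). The closed-loop characteristic equation is s² + (5.1 + 7.6·0.84)s + 7.6·21.8 = 0.
That is s² + 11.48s + 165.7 = 0, so ω_n = 12.87 rad/s and ζ = 11.48/(2·12.87) = 0.4461.
%OS = 100·exp(−πζ/√(1−ζ²)) = 20.9%.

20.9%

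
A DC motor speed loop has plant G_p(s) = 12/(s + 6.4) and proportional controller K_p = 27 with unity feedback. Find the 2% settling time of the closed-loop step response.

Closed-loop transfer function: T(s) = K_p·G_p(s)/(1 + K_p·G_p(s)) = 324/(s + 6.4 + 324) = 324/(s + 330.4).
Time constant τ = 1/330.4 = 0.003027 s, so the 2% settling time is about 4τ = 0.0121 s.

T_s ≈ 0.0121 s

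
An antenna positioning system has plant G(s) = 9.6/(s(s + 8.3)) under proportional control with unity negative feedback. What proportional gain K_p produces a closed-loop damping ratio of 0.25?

K_p = 28.7

Closed-loop characteristic equation: s² + 8.3s + K_p·9.6 = 0.
So ω_n = √(9.6K_p) and 2ζω_n = 8.3, giving ζ = 8.3/(2√(9.6K_p)).
Setting ζ = 0.25: √(9.6K_p) = 8.3/(2·0.25) = 16.6, so K_p = 275.6/9.6 = 28.7.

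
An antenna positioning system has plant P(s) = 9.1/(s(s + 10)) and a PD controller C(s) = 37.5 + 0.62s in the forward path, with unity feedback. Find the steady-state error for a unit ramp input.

0.0293

The loop has one pole at the origin (type 1). Velocity error constant K_v = lim_{s→0} s·C(s)P(s) = 37.5·9.1/10 = 34.12.
Steady-state error to a unit ramp: e_ss = 1/K_v = 0.0293.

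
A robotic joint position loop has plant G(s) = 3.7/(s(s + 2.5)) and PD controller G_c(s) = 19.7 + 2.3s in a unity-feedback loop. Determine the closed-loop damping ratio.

ζ = 0.645

Forward path: (19.7 + 2.3s)·3.7/(s(s+2.5)). The closed-loop characteristic equation is s² + (2.5 + 3.7·2.3)s + 3.7·19.7 = 0.
That is s² + 11.01s + 72.89 = 0, so ω_n = 8.538 rad/s and ζ = 11.01/(2·8.538) = 0.6448.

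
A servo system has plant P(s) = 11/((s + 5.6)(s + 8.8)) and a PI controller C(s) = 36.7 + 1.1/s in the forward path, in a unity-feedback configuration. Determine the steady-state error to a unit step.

0

The open loop C(s)P(s) has a pole at the origin (type 1), so the static position error constant is infinite and e_ss = 1/(1+∞) = 0.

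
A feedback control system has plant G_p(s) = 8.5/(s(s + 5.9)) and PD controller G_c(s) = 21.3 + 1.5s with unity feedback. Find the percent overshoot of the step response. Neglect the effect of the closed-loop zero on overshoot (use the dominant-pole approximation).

Forward path: (21.3 + 1.5s)·8.5/(s(s+5.9)). The closed-loop characteristic equation is s² + (5.9 + 8.5·1.5)s + 8.5·21.3 = 0.
That is s² + 18.65s + 181.1 = 0, so ω_n = 13.46 rad/s and ζ = 18.65/(2·13.46) = 0.693.
%OS = 100·exp(−πζ/√(1−ζ²)) = 4.88%.

4.88%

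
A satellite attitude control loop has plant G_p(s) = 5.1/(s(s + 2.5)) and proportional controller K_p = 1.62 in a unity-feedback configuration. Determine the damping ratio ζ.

The closed-loop denominator is s(s+2.5) + 1.62·5.1 = s² + 2.5s + 8.262.
Matching s² + 2ζω_n s + ω_n²: ω_n = √8.262 = 2.874 rad/s and 2ζω_n = 2.5, so ζ = 2.5/(2·2.874) = 0.435.

ζ = 0.435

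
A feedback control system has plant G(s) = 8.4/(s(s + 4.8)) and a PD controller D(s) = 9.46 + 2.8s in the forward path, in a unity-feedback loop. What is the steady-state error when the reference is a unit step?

0

The open loop D(s)G(s) has a pole at the origin (type 1), so the static position error constant is infinite and e_ss = 1/(1+∞) = 0.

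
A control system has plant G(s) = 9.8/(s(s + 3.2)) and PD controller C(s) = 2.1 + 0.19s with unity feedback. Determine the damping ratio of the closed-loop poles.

ζ = 0.558

Forward path: (2.1 + 0.19s)·9.8/(s(s+3.2)). The closed-loop characteristic equation is s² + (3.2 + 9.8·0.19)s + 9.8·2.1 = 0.
That is s² + 5.062s + 20.58 = 0, so ω_n = 4.537 rad/s and ζ = 5.062/(2·4.537) = 0.5579.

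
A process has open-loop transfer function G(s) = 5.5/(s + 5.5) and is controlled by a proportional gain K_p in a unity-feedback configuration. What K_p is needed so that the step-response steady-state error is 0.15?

The loop is type 0, so e_ss(step) = 1/(1 + K_pos) with K_pos = K_p·G(0).
G(0) = 1. Require 1/(1 + K_p·1) = 0.15, so 1 + 1·K_p = 6.667.
K_p = (6.667 − 1)/1 = 5.67.

K_p = 5.67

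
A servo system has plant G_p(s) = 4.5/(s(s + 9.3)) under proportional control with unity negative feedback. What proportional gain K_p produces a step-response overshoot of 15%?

K_p = 18

From %OS = 100·exp(−πζ/√(1−ζ²)) = 15%, ζ = −ln(0.15)/√(π²+ln²(0.15)) = 0.5169.
Characteristic equation s² + 9.3s + 4.5K_p = 0 gives ζ = 9.3/(2√(4.5K_p)).
Setting ζ = 0.5169: √(4.5K_p) = 9.3/(2·0.5169) = 8.995, so K_p = 80.92/4.5 = 18.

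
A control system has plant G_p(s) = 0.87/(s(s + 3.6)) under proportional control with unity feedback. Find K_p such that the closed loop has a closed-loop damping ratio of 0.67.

K_p = 8.3

Closed-loop characteristic equation: s² + 3.6s + K_p·0.87 = 0.
So ω_n = √(0.87K_p) and 2ζω_n = 3.6, giving ζ = 3.6/(2√(0.87K_p)).
Setting ζ = 0.67: √(0.87K_p) = 3.6/(2·0.67) = 2.687, so K_p = 7.218/0.87 = 8.3.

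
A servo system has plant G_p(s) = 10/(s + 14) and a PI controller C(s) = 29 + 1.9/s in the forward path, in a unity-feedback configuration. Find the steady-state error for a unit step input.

The open loop C(s)G_p(s) has a pole at the origin (type 1), so the static position error constant is infinite and e_ss = 1/(1+∞) = 0.

0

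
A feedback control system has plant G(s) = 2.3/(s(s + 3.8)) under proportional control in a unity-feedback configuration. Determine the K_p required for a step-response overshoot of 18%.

K_p = 6.84

From %OS = 100·exp(−πζ/√(1−ζ²)) = 18%, ζ = −ln(0.18)/√(π²+ln²(0.18)) = 0.4791.
Characteristic equation s² + 3.8s + 2.3K_p = 0 gives ζ = 3.8/(2√(2.3K_p)).
Setting ζ = 0.4791: √(2.3K_p) = 3.8/(2·0.4791) = 3.966, so K_p = 15.73/2.3 = 6.84.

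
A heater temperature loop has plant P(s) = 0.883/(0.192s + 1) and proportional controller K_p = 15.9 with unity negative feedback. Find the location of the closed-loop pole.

Closed loop: T(s) = K_p·P/(1+K_p·P) = 14.04/(0.192s + 1 + 14.04), with pole at s = −(1 + 14.04)/0.192 = −78.33.

s = -78.33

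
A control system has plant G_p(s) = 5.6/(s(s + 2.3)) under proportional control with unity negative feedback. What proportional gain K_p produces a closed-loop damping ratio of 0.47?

Closed-loop characteristic equation: s² + 2.3s + K_p·5.6 = 0.
So ω_n = √(5.6K_p) and 2ζω_n = 2.3, giving ζ = 2.3/(2√(5.6K_p)).
Setting ζ = 0.47: √(5.6K_p) = 2.3/(2·0.47) = 2.447, so K_p = 5.987/5.6 = 1.07.

K_p = 1.07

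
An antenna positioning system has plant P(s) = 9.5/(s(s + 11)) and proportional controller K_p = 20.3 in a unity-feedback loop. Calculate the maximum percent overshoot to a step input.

The closed-loop denominator s² + 11s + 192.8 gives ω_n = √192.8 = 13.89 and ζ = 11/(2ω_n) = 0.3961.
%OS = 100·exp(−πζ/√(1−ζ²)) = 100·exp(−π·0.3961/√0.8431) = 25.8%.

25.8%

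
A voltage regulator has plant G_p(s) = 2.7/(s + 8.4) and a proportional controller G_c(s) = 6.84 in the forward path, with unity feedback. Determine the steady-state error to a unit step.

The loop is type 0. Static position error constant K_pos = G_c(0)·G_p(0) = 6.84·0.3214 = 2.199.
Steady-state error to a unit step: e_ss = 1/(1+K_pos) = 1/3.199 = 0.313.

0.313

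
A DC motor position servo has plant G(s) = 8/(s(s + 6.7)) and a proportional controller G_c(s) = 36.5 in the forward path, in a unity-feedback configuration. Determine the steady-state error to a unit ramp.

The loop has one pole at the origin (type 1). Velocity error constant K_v = lim_{s→0} s·G_c(s)G(s) = 36.5·8/6.7 = 43.58.
Steady-state error to a unit ramp: e_ss = 1/K_v = 0.0229.

0.0229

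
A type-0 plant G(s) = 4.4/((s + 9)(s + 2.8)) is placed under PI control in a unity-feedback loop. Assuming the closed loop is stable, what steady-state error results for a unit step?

The PI controller's integrator makes the forward path type 1, so e_ss to a step is zero.

0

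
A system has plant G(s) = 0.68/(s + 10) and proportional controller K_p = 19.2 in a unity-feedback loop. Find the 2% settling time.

T_s ≈ 0.173 s

Closed-loop transfer function: T(s) = K_p·G(s)/(1 + K_p·G(s)) = 13.06/(s + 10 + 13.06) = 13.06/(s + 23.06).
Time constant τ = 1/23.06 = 0.04337 s, so the 2% settling time is about 4τ = 0.173 s.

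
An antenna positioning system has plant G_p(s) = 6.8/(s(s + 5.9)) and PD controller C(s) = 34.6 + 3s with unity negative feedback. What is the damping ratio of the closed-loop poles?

Forward path: (34.6 + 3s)·6.8/(s(s+5.9)). The closed-loop characteristic equation is s² + (5.9 + 6.8·3)s + 6.8·34.6 = 0.
That is s² + 26.3s + 235.3 = 0, so ω_n = 15.34 rad/s and ζ = 26.3/(2·15.34) = 0.8573.

ζ = 0.857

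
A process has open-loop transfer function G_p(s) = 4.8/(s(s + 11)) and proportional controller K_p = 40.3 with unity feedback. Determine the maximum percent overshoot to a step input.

25.9%

Closed-loop characteristic equation: s² + 11s + 193.4 = 0, so ω_n = 13.91 rad/s and ζ = 11/(2·13.91) = 0.3954.
%OS = 100·exp(−πζ/√(1−ζ²)) = 100·exp(−π·0.3954/√0.8436) = 25.9%.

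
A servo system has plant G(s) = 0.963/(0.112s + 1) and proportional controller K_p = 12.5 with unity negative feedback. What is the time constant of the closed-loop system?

τ = 0.00859 s

Closed loop: T(s) = K_p·G/(1+K_p·G) = 12.04/(0.112s + 1 + 12.04), with pole at s = −(1 + 12.04)/0.112 = −116.4.
Closed-loop time constant τ = 1/116.4 = 0.00859 s.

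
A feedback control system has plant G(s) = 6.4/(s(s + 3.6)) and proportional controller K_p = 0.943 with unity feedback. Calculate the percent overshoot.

3.4%

Closed-loop characteristic equation: s² + 3.6s + 6.035 = 0, so ω_n = 2.457 rad/s and ζ = 3.6/(2·2.457) = 0.7327.
%OS = 100·exp(−πζ/√(1−ζ²)) = 100·exp(−π·0.7327/√0.4631) = 3.4%.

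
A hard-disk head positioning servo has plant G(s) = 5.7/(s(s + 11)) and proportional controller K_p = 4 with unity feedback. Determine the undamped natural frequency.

1 + K_p·G(s) = 0 gives s² + 11s + 22.8 = 0.
Matching s² + 2ζω_n s + ω_n²: ω_n = √22.8 = 4.775 rad/s and 2ζω_n = 11, so ζ = 11/(2·4.775) = 1.15.

ω_n = 4.77 rad/s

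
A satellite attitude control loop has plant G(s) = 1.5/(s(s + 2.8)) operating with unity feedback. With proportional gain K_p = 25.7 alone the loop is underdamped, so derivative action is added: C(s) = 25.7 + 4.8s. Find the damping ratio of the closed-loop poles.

Forward path: (25.7 + 4.8s)·1.5/(s(s+2.8)). The closed-loop characteristic equation is s² + (2.8 + 1.5·4.8)s + 1.5·25.7 = 0.
That is s² + 10s + 38.55 = 0, so ω_n = 6.209 rad/s and ζ = 10/(2·6.209) = 0.8053.

ζ = 0.805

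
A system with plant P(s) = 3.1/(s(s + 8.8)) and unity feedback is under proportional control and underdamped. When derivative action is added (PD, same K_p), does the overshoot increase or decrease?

decrease

The derivative term adds K·K_d to the s-coefficient of the characteristic equation, raising 2ζω_n while ω_n is unchanged; ζ increases, so overshoot decreases.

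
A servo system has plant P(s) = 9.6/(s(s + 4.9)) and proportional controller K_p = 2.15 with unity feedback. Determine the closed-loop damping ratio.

With unity feedback the closed-loop characteristic equation is s² + 4.9s + 2.15·9.6 = s² + 4.9s + 20.64 = 0.
Matching s² + 2ζω_n s + ω_n²: ω_n = √20.64 = 4.543 rad/s and 2ζω_n = 4.9, so ζ = 4.9/(2·4.543) = 0.539.

ζ = 0.539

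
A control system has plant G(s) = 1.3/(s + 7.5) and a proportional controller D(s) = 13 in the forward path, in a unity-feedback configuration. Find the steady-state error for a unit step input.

The loop is type 0. Static position error constant K_pos = D(0)·G(0) = 13·0.1733 = 2.253.
Steady-state error to a unit step: e_ss = 1/(1+K_pos) = 1/3.253 = 0.307.

0.307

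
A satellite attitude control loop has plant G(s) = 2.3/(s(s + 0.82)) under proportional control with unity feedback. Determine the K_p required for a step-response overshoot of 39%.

K_p = 0.887

From %OS = 100·exp(−πζ/√(1−ζ²)) = 39%, ζ = −ln(0.39)/√(π²+ln²(0.39)) = 0.2871.
Characteristic equation s² + 0.82s + 2.3K_p = 0 gives ζ = 0.82/(2√(2.3K_p)).
Setting ζ = 0.2871: √(2.3K_p) = 0.82/(2·0.2871) = 1.428, so K_p = 2.039/2.3 = 0.887.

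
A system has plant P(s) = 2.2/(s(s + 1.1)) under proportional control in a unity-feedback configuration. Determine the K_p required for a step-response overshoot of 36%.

From %OS = 100·exp(−πζ/√(1−ζ²)) = 36%, ζ = −ln(0.36)/√(π²+ln²(0.36)) = 0.3093.
Characteristic equation s² + 1.1s + 2.2K_p = 0 gives ζ = 1.1/(2√(2.2K_p)).
Setting ζ = 0.3093: √(2.2K_p) = 1.1/(2·0.3093) = 1.778, so K_p = 3.163/2.2 = 1.44.

K_p = 1.44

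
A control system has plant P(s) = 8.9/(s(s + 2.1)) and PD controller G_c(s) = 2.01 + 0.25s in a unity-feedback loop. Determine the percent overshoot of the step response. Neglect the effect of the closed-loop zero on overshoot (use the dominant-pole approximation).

15.4%

Forward path: (2.01 + 0.25s)·8.9/(s(s+2.1)). The closed-loop characteristic equation is s² + (2.1 + 8.9·0.25)s + 8.9·2.01 = 0.
That is s² + 4.325s + 17.89 = 0, so ω_n = 4.23 rad/s and ζ = 4.325/(2·4.23) = 0.5113.
%OS = 100·exp(−πζ/√(1−ζ²)) = 15.4%.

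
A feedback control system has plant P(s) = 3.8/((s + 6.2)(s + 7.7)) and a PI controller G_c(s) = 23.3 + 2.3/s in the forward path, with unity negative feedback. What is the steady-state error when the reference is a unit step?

The open loop G_c(s)P(s) has a pole at the origin (type 1), so the static position error constant is infinite and e_ss = 1/(1+∞) = 0.

0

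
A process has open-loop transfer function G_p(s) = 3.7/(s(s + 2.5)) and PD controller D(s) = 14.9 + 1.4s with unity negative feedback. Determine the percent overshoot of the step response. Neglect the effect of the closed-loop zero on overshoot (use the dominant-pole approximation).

15%

Forward path: (14.9 + 1.4s)·3.7/(s(s+2.5)). The closed-loop characteristic equation is s² + (2.5 + 3.7·1.4)s + 3.7·14.9 = 0.
That is s² + 7.68s + 55.13 = 0, so ω_n = 7.425 rad/s and ζ = 7.68/(2·7.425) = 0.5172.
%OS = 100·exp(−πζ/√(1−ζ²)) = 15%.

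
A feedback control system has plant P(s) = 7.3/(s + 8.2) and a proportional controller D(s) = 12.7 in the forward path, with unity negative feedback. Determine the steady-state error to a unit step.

0.0813

The loop is type 0. Static position error constant K_pos = D(0)·P(0) = 12.7·0.8902 = 11.31.
Steady-state error to a unit step: e_ss = 1/(1+K_pos) = 1/12.31 = 0.0813.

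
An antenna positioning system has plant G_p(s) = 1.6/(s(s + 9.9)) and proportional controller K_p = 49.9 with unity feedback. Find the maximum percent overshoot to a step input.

12.4%

From 1 + K_pG_p(s) = 0: s² + 9.9s + 79.84 = 0 ⇒ ω_n = 8.935, ζ = 0.554.
%OS = 100·exp(−πζ/√(1−ζ²)) = 100·exp(−π·0.554/√0.6931) = 12.4%.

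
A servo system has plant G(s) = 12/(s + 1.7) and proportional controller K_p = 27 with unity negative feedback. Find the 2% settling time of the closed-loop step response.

T_s ≈ 0.0123 s

Closed-loop transfer function: T(s) = K_p·G(s)/(1 + K_p·G(s)) = 324/(s + 1.7 + 324) = 324/(s + 325.7).
Time constant τ = 1/325.7 = 0.00307 s, so the 2% settling time is about 4τ = 0.0123 s.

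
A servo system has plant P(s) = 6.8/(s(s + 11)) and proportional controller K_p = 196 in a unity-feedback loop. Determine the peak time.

Closed-loop characteristic equation: s² + 11s + 1333 = 0, so ω_n = 36.51 rad/s and ζ = 11/(2·36.51) = 0.1507.
Damped frequency ω_d = ω_n√(1−ζ²) = 36.09 rad/s, so peak time T_p = π/ω_d = 0.087 s.

T_p = 0.087 s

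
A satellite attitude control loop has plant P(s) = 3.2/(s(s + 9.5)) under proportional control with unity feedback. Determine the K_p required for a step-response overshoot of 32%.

From %OS = 100·exp(−πζ/√(1−ζ²)) = 32%, ζ = −ln(0.32)/√(π²+ln²(0.32)) = 0.341.
Characteristic equation s² + 9.5s + 3.2K_p = 0 gives ζ = 9.5/(2√(3.2K_p)).
Setting ζ = 0.341: √(3.2K_p) = 9.5/(2·0.341) = 13.93, so K_p = 194.1/3.2 = 60.6.

K_p = 60.6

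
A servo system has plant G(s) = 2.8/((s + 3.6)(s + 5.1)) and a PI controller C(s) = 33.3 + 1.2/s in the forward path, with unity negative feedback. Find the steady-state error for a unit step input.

The open loop C(s)G(s) has a pole at the origin (type 1), so the static position error constant is infinite and e_ss = 1/(1+∞) = 0.

0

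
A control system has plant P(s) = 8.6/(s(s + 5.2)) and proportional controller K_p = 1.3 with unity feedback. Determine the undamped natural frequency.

The closed-loop denominator is s(s+5.2) + 1.3·8.6 = s² + 5.2s + 11.18.
So ω_n² = 11.18 ⇒ ω_n = 3.344 rad/s, and ζ = 5.2/(2ω_n) = 0.778.

ω_n = 3.34 rad/s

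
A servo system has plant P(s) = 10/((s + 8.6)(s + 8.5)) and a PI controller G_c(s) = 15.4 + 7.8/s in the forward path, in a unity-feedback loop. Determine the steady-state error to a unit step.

The open loop G_c(s)P(s) has a pole at the origin (type 1), so the static position error constant is infinite and e_ss = 1/(1+∞) = 0.

0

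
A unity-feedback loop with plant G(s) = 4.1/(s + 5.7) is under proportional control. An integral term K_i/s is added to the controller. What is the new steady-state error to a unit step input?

The integrator makes K_pos = lim_{s→0} C(s)G(s) infinite, so e_ss = 1/(1+K_pos) = 0.

0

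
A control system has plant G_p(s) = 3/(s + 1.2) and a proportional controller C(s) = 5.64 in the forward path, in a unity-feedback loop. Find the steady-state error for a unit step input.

0.0662

The loop is type 0. Static position error constant K_pos = C(0)·G_p(0) = 5.64·2.5 = 14.1.
Steady-state error to a unit step: e_ss = 1/(1+K_pos) = 1/15.1 = 0.0662.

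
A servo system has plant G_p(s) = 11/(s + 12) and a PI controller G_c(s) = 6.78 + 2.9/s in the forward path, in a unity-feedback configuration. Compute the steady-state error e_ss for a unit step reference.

The open loop G_c(s)G_p(s) has a pole at the origin (type 1), so the static position error constant is infinite and e_ss = 1/(1+∞) = 0.

0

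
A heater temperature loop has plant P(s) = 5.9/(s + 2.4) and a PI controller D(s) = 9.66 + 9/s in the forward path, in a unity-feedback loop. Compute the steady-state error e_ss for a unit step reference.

The open loop D(s)P(s) has a pole at the origin (type 1), so the static position error constant is infinite and e_ss = 1/(1+∞) = 0.

0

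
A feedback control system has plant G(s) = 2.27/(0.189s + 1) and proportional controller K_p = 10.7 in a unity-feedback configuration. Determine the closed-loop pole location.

Closed loop: T(s) = K_p·G/(1+K_p·G) = 24.29/(0.189s + 1 + 24.29), with pole at s = −(1 + 24.29)/0.189 = −133.8.

s = -133.8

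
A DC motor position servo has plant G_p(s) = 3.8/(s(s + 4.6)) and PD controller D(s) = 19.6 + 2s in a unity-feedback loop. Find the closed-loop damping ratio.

ζ = 0.707

Forward path: (19.6 + 2s)·3.8/(s(s+4.6)). The closed-loop characteristic equation is s² + (4.6 + 3.8·2)s + 3.8·19.6 = 0.
That is s² + 12.2s + 74.48 = 0, so ω_n = 8.63 rad/s and ζ = 12.2/(2·8.63) = 0.7068.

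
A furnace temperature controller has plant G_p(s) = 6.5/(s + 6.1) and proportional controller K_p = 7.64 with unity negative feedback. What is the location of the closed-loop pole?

Closed-loop transfer function: T(s) = K_p·G_p(s)/(1 + K_p·G_p(s)) = 49.66/(s + 6.1 + 49.66) = 49.66/(s + 55.76).
The closed-loop pole is at s = −55.76.

s = -55.76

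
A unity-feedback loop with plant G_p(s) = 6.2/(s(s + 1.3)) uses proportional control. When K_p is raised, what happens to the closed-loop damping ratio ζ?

decrease

ζ = 1.3/(2√(6.2K_p)); increasing K_p raises the denominator, so ζ falls.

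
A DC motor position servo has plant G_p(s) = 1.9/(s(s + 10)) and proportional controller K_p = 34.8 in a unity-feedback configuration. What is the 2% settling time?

Closed-loop characteristic equation: s² + 10s + 66.12 = 0, so ω_n = 8.131 rad/s and ζ = 10/(2·8.131) = 0.6149.
2% settling time T_s ≈ 4/(ζω_n) = 4/5 = 0.8 s.

T_s ≈ 0.8 s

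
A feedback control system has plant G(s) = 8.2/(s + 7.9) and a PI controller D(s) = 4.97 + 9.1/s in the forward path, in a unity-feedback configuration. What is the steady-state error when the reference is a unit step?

0

The open loop D(s)G(s) has a pole at the origin (type 1), so the static position error constant is infinite and e_ss = 1/(1+∞) = 0.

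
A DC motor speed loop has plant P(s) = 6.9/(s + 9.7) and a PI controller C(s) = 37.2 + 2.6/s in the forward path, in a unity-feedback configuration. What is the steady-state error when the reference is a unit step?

0

The open loop C(s)P(s) has a pole at the origin (type 1), so the static position error constant is infinite and e_ss = 1/(1+∞) = 0.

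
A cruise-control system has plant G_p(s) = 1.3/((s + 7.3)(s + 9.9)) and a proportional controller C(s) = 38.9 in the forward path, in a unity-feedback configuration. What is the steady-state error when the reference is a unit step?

The loop is type 0. Static position error constant K_pos = C(0)·G_p(0) = 38.9·0.01799 = 0.6997.
Steady-state error to a unit step: e_ss = 1/(1+K_pos) = 1/1.7 = 0.588.

0.588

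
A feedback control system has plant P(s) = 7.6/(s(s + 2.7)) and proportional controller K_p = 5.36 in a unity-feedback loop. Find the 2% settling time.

T_s ≈ 2.96 s

The closed-loop denominator s² + 2.7s + 40.74 gives ω_n = √40.74 = 6.382 and ζ = 2.7/(2ω_n) = 0.2115.
2% settling time T_s ≈ 4/(ζω_n) = 4/1.35 = 2.96 s.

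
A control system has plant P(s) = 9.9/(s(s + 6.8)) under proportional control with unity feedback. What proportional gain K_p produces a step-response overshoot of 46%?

K_p = 20.3

From %OS = 100·exp(−πζ/√(1−ζ²)) = 46%, ζ = −ln(0.46)/√(π²+ln²(0.46)) = 0.24.
Characteristic equation s² + 6.8s + 9.9K_p = 0 gives ζ = 6.8/(2√(9.9K_p)).
Setting ζ = 0.24: √(9.9K_p) = 6.8/(2·0.24) = 14.17, so K_p = 200.8/9.9 = 20.3.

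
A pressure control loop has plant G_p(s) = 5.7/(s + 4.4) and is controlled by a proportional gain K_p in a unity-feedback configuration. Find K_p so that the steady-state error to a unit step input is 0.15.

For a type-0 loop with proportional control, e_ss = 1/(1 + K_p·G_p(0)).
G_p(0) = 1.295. Require 1/(1 + K_p·1.295) = 0.15, so 1 + 1.295·K_p = 6.667.
K_p = (6.667 − 1)/1.295 = 4.37.

K_p = 4.37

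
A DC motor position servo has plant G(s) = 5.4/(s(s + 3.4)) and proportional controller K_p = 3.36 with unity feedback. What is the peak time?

From 1 + K_pG(s) = 0: s² + 3.4s + 18.14 = 0 ⇒ ω_n = 4.26, ζ = 0.3991.
Damped frequency ω_d = ω_n√(1−ζ²) = 3.906 rad/s, so peak time T_p = π/ω_d = 0.804 s.

T_p = 0.804 s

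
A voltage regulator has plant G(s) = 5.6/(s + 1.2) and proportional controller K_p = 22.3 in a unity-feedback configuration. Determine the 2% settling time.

Closed-loop transfer function: T(s) = K_p·G(s)/(1 + K_p·G(s)) = 124.9/(s + 1.2 + 124.9) = 124.9/(s + 126.1).
Time constant τ = 1/126.1 = 0.007931 s, so the 2% settling time is about 4τ = 0.0317 s.

T_s ≈ 0.0317 s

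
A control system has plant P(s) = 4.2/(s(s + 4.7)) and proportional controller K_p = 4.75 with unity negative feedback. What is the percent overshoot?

Closed-loop characteristic equation: s² + 4.7s + 19.95 = 0, so ω_n = 4.467 rad/s and ζ = 4.7/(2·4.467) = 0.5261.
%OS = 100·exp(−πζ/√(1−ζ²)) = 100·exp(−π·0.5261/√0.7232) = 14.3%.

14.3%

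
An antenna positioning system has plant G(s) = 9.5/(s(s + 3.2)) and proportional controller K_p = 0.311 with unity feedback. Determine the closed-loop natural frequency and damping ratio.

With unity feedback the closed-loop characteristic equation is s² + 3.2s + 0.311·9.5 = s² + 3.2s + 2.954 = 0.
So ω_n² = 2.954 ⇒ ω_n = 1.719 rad/s, and ζ = 3.2/(2ω_n) = 0.931.

ω_n = 1.72 rad/s, ζ = 0.931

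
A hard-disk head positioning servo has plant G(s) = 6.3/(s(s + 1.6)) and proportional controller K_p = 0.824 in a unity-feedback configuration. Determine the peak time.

T_p = 1.47 s

Closed-loop characteristic equation: s² + 1.6s + 5.191 = 0, so ω_n = 2.278 rad/s and ζ = 1.6/(2·2.278) = 0.3511.
Damped frequency ω_d = ω_n√(1−ζ²) = 2.133 rad/s, so peak time T_p = π/ω_d = 1.47 s.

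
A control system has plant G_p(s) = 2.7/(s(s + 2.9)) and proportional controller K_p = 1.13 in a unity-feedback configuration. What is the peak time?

The closed-loop denominator s² + 2.9s + 3.051 gives ω_n = √3.051 = 1.747 and ζ = 2.9/(2ω_n) = 0.8301.
Damped frequency ω_d = ω_n√(1−ζ²) = 0.9739 rad/s, so peak time T_p = π/ω_d = 3.23 s.

T_p = 3.23 s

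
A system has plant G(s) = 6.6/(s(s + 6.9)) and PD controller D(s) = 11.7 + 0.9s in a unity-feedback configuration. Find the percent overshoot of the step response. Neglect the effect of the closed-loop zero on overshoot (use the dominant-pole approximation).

Forward path: (11.7 + 0.9s)·6.6/(s(s+6.9)). The closed-loop characteristic equation is s² + (6.9 + 6.6·0.9)s + 6.6·11.7 = 0.
That is s² + 12.84s + 77.22 = 0, so ω_n = 8.787 rad/s and ζ = 12.84/(2·8.787) = 0.7306.
%OS = 100·exp(−πζ/√(1−ζ²)) = 3.47%.

3.47%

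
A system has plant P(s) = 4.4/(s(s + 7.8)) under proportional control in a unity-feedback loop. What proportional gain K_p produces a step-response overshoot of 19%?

K_p = 15.8

From %OS = 100·exp(−πζ/√(1−ζ²)) = 19%, ζ = −ln(0.19)/√(π²+ln²(0.19)) = 0.4673.
Characteristic equation s² + 7.8s + 4.4K_p = 0 gives ζ = 7.8/(2√(4.4K_p)).
Setting ζ = 0.4673: √(4.4K_p) = 7.8/(2·0.4673) = 8.345, so K_p = 69.64/4.4 = 15.8.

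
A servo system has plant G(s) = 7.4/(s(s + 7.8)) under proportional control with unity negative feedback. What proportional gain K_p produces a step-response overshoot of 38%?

K_p = 23.7

From %OS = 100·exp(−πζ/√(1−ζ²)) = 38%, ζ = −ln(0.38)/√(π²+ln²(0.38)) = 0.2943.
Characteristic equation s² + 7.8s + 7.4K_p = 0 gives ζ = 7.8/(2√(7.4K_p)).
Setting ζ = 0.2943: √(7.4K_p) = 7.8/(2·0.2943) = 13.25, so K_p = 175.6/7.4 = 23.7.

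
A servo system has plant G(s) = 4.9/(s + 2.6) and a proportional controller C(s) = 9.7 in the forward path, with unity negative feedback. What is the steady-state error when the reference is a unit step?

0.0519

The loop is type 0. Static position error constant K_pos = C(0)·G(0) = 9.7·1.885 = 18.28.
Steady-state error to a unit step: e_ss = 1/(1+K_pos) = 1/19.28 = 0.0519.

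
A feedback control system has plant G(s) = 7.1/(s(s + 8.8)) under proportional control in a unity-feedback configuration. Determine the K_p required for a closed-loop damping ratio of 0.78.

Closed-loop characteristic equation: s² + 8.8s + K_p·7.1 = 0.
So ω_n = √(7.1K_p) and 2ζω_n = 8.8, giving ζ = 8.8/(2√(7.1K_p)).
Setting ζ = 0.78: √(7.1K_p) = 8.8/(2·0.78) = 5.641, so K_p = 31.82/7.1 = 4.48.

K_p = 4.48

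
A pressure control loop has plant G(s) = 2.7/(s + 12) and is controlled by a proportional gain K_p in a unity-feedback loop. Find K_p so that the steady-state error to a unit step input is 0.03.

K_p = 144

The loop is type 0, so e_ss(step) = 1/(1 + K_pos) with K_pos = K_p·G(0).
G(0) = 0.225. Require 1/(1 + K_p·0.225) = 0.03, so 1 + 0.225·K_p = 33.33.
K_p = (33.33 − 1)/0.225 = 144.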